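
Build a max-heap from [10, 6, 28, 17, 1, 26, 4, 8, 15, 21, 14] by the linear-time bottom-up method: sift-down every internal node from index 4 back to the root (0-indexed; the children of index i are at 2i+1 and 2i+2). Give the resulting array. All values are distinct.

sift down from index 4:
  1 vs larger child 21 at index 9, swap → [10, 6, 28, 17, 21, 26, 4, 8, 15, 1, 14]
sift down from index 3: already satisfies heap property
sift down from index 2: already satisfies heap property
sift down from index 1:
  6 vs larger child 21 at index 4, swap → [10, 21, 28, 17, 6, 26, 4, 8, 15, 1, 14]
  6 vs larger child 14 at index 10, swap → [10, 21, 28, 17, 14, 26, 4, 8, 15, 1, 6]
sift down from index 0:
  10 vs larger child 28 at index 2, swap → [28, 21, 10, 17, 14, 26, 4, 8, 15, 1, 6]
  10 vs larger child 26 at index 5, swap → [28, 21, 26, 17, 14, 10, 4, 8, 15, 1, 6]

[28, 21, 26, 17, 14, 10, 4, 8, 15, 1, 6]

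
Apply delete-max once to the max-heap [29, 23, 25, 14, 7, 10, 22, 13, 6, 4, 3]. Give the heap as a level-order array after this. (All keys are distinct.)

remove root 29; move last element 3 to root → [3, 23, 25, 14, 7, 10, 22, 13, 6, 4]
3 vs larger child 25 at index 2, swap → [25, 23, 3, 14, 7, 10, 22, 13, 6, 4]
3 vs larger child 22 at index 6, swap → [25, 23, 22, 14, 7, 10, 3, 13, 6, 4]

[25, 23, 22, 14, 7, 10, 3, 13, 6, 4]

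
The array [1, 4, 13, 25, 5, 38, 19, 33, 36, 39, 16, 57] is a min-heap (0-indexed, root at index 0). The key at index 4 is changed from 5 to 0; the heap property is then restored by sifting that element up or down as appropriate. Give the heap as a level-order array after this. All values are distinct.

[0, 1, 13, 25, 4, 38, 19, 33, 36, 39, 16, 57]

set index 4 from 5 to 0 → [1, 4, 13, 25, 0, 38, 19, 33, 36, 39, 16, 57]
0 < parent 4 at index 1, swap → [1, 0, 13, 25, 4, 38, 19, 33, 36, 39, 16, 57]
0 < parent 1 at index 0, swap → [0, 1, 13, 25, 4, 38, 19, 33, 36, 39, 16, 57]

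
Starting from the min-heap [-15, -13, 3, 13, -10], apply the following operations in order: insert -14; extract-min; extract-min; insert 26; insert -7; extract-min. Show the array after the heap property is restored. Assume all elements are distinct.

[-10, 3, -7, 13, 26]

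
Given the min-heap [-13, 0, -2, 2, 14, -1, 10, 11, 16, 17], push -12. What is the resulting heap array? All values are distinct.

[-13, -12, -2, 2, 0, -1, 10, 11, 16, 17, 14]

append -12 at index 10 → [-13, 0, -2, 2, 14, -1, 10, 11, 16, 17, -12]
-12 < parent 14 at index 4, swap → [-13, 0, -2, 2, -12, -1, 10, 11, 16, 17, 14]
-12 < parent 0 at index 1, swap → [-13, -12, -2, 2, 0, -1, 10, 11, 16, 17, 14]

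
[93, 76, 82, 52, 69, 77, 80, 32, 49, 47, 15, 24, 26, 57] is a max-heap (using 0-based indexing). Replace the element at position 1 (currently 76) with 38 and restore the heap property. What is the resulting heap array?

set index 1 from 76 to 38 → [93, 38, 82, 52, 69, 77, 80, 32, 49, 47, 15, 24, 26, 57]
38 vs larger child 69 at index 4, swap → [93, 69, 82, 52, 38, 77, 80, 32, 49, 47, 15, 24, 26, 57]
38 vs larger child 47 at index 9, swap → [93, 69, 82, 52, 47, 77, 80, 32, 49, 38, 15, 24, 26, 57]

[93, 69, 82, 52, 47, 77, 80, 32, 49, 38, 15, 24, 26, 57]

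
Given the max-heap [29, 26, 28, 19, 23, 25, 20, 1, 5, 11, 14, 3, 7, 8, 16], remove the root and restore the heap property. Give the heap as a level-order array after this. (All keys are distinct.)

[28, 26, 25, 19, 23, 16, 20, 1, 5, 11, 14, 3, 7, 8]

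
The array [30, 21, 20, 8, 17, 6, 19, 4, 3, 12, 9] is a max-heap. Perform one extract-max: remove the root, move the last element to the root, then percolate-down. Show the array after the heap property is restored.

remove root 30; move last element 9 to root → [9, 21, 20, 8, 17, 6, 19, 4, 3, 12]
9 vs larger child 21 at index 1, swap → [21, 9, 20, 8, 17, 6, 19, 4, 3, 12]
9 vs larger child 17 at index 4, swap → [21, 17, 20, 8, 9, 6, 19, 4, 3, 12]
9 vs only child 12 at index 9, swap → [21, 17, 20, 8, 12, 6, 19, 4, 3, 9]

[21, 17, 20, 8, 12, 6, 19, 4, 3, 9]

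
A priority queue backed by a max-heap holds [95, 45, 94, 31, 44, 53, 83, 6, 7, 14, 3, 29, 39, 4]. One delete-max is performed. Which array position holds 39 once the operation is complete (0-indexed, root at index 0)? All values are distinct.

remove root 95; move last element 4 to root → [4, 45, 94, 31, 44, 53, 83, 6, 7, 14, 3, 29, 39]
4 vs larger child 94 at index 2, swap → [94, 45, 4, 31, 44, 53, 83, 6, 7, 14, 3, 29, 39]
4 vs larger child 83 at index 6, swap → [94, 45, 83, 31, 44, 53, 4, 6, 7, 14, 3, 29, 39]
resulting array: [94, 45, 83, 31, 44, 53, 4, 6, 7, 14, 3, 29, 39]

12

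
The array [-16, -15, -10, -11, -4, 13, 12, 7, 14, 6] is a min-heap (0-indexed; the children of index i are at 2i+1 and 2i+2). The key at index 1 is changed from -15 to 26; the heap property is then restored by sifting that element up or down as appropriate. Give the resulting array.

[-16, -11, -10, 7, -4, 13, 12, 26, 14, 6]

set index 1 from -15 to 26 → [-16, 26, -10, -11, -4, 13, 12, 7, 14, 6]
26 vs smaller child -11 at index 3, swap → [-16, -11, -10, 26, -4, 13, 12, 7, 14, 6]
26 vs smaller child 7 at index 7, swap → [-16, -11, -10, 7, -4, 13, 12, 26, 14, 6]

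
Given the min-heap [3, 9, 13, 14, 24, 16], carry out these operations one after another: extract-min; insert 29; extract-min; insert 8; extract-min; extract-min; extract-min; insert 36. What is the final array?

extract-min → returns 3:
  remove root 3; move last element 16 to root → [16, 9, 13, 14, 24]
  16 vs smaller child 9 at index 1, swap → [9, 16, 13, 14, 24]
  16 vs smaller child 14 at index 3, swap → [9, 14, 13, 16, 24]
insert 29:
  append 29 at index 5 → [9, 14, 13, 16, 24, 29] (no swap needed)
extract-min → returns 9:
  remove root 9; move last element 29 to root → [29, 14, 13, 16, 24]
  29 vs smaller child 13 at index 2, swap → [13, 14, 29, 16, 24]
insert 8:
  append 8 at index 5 → [13, 14, 29, 16, 24, 8]
  8 < parent 29 at index 2, swap → [13, 14, 8, 16, 24, 29]
  8 < parent 13 at index 0, swap → [8, 14, 13, 16, 24, 29]
extract-min → returns 8:
  remove root 8; move last element 29 to root → [29, 14, 13, 16, 24]
  29 vs smaller child 13 at index 2, swap → [13, 14, 29, 16, 24]
extract-min → returns 13:
  remove root 13; move last element 24 to root → [24, 14, 29, 16]
  24 vs smaller child 14 at index 1, swap → [14, 24, 29, 16]
  24 vs only child 16 at index 3, swap → [14, 16, 29, 24]
extract-min → returns 14:
  remove root 14; move last element 24 to root → [24, 16, 29]
  24 vs smaller child 16 at index 1, swap → [16, 24, 29]
insert 36:
  append 36 at index 3 → [16, 24, 29, 36] (no swap needed)

[16, 24, 29, 36]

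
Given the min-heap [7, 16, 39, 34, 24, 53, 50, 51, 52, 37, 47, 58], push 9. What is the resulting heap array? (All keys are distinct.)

[7, 16, 9, 34, 24, 39, 50, 51, 52, 37, 47, 58, 53]

append 9 at index 12 → [7, 16, 39, 34, 24, 53, 50, 51, 52, 37, 47, 58, 9]
9 < parent 53 at index 5, swap → [7, 16, 39, 34, 24, 9, 50, 51, 52, 37, 47, 58, 53]
9 < parent 39 at index 2, swap → [7, 16, 9, 34, 24, 39, 50, 51, 52, 37, 47, 58, 53]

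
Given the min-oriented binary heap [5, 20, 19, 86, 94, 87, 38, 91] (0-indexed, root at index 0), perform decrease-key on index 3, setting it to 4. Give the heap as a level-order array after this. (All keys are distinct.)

set index 3 from 86 to 4 → [5, 20, 19, 4, 94, 87, 38, 91]
4 < parent 20 at index 1, swap → [5, 4, 19, 20, 94, 87, 38, 91]
4 < parent 5 at index 0, swap → [4, 5, 19, 20, 94, 87, 38, 91]

[4, 5, 19, 20, 94, 87, 38, 91]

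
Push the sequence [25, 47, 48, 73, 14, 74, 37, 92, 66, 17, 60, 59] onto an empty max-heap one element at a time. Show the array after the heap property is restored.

Insert 25:
  append 25 at index 0 → [25] (no swap needed)
Insert 47:
  append 47 at index 1 → [25, 47]
  47 > parent 25 at index 0, swap → [47, 25]
Insert 48:
  append 48 at index 2 → [47, 25, 48]
  48 > parent 47 at index 0, swap → [48, 25, 47]
Insert 73:
  append 73 at index 3 → [48, 25, 47, 73]
  73 > parent 25 at index 1, swap → [48, 73, 47, 25]
  73 > parent 48 at index 0, swap → [73, 48, 47, 25]
Insert 14:
  append 14 at index 4 → [73, 48, 47, 25, 14] (no swap needed)
Insert 74:
  append 74 at index 5 → [73, 48, 47, 25, 14, 74]
  74 > parent 47 at index 2, swap → [73, 48, 74, 25, 14, 47]
  74 > parent 73 at index 0, swap → [74, 48, 73, 25, 14, 47]
Insert 37:
  append 37 at index 6 → [74, 48, 73, 25, 14, 47, 37] (no swap needed)
Insert 92:
  append 92 at index 7 → [74, 48, 73, 25, 14, 47, 37, 92]
  92 > parent 25 at index 3, swap → [74, 48, 73, 92, 14, 47, 37, 25]
  92 > parent 48 at index 1, swap → [74, 92, 73, 48, 14, 47, 37, 25]
  92 > parent 74 at index 0, swap → [92, 74, 73, 48, 14, 47, 37, 25]
Insert 66:
  append 66 at index 8 → [92, 74, 73, 48, 14, 47, 37, 25, 66]
  66 > parent 48 at index 3, swap → [92, 74, 73, 66, 14, 47, 37, 25, 48]
Insert 17:
  append 17 at index 9 → [92, 74, 73, 66, 14, 47, 37, 25, 48, 17]
  17 > parent 14 at index 4, swap → [92, 74, 73, 66, 17, 47, 37, 25, 48, 14]
Insert 60:
  append 60 at index 10 → [92, 74, 73, 66, 17, 47, 37, 25, 48, 14, 60]
  60 > parent 17 at index 4, swap → [92, 74, 73, 66, 60, 47, 37, 25, 48, 14, 17]
Insert 59:
  append 59 at index 11 → [92, 74, 73, 66, 60, 47, 37, 25, 48, 14, 17, 59]
  59 > parent 47 at index 5, swap → [92, 74, 73, 66, 60, 59, 37, 25, 48, 14, 17, 47]

[92, 74, 73, 66, 60, 59, 37, 25, 48, 14, 17, 47]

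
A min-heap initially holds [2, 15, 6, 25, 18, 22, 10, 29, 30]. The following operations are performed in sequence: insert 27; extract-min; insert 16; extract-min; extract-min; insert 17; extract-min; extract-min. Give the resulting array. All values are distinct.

[17, 25, 18, 29, 30, 22, 27]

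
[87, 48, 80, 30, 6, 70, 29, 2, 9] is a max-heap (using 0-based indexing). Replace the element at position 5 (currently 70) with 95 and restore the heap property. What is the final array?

set index 5 from 70 to 95 → [87, 48, 80, 30, 6, 95, 29, 2, 9]
95 > parent 80 at index 2, swap → [87, 48, 95, 30, 6, 80, 29, 2, 9]
95 > parent 87 at index 0, swap → [95, 48, 87, 30, 6, 80, 29, 2, 9]

[95, 48, 87, 30, 6, 80, 29, 2, 9]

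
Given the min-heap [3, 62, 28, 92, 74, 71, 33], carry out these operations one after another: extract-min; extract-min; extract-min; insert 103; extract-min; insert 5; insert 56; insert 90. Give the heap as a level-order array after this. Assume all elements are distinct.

extract-min → returns 3:
  remove root 3; move last element 33 to root → [33, 62, 28, 92, 74, 71]
  33 vs smaller child 28 at index 2, swap → [28, 62, 33, 92, 74, 71]
extract-min → returns 28:
  remove root 28; move last element 71 to root → [71, 62, 33, 92, 74]
  71 vs smaller child 33 at index 2, swap → [33, 62, 71, 92, 74]
extract-min → returns 33:
  remove root 33; move last element 74 to root → [74, 62, 71, 92]
  74 vs smaller child 62 at index 1, swap → [62, 74, 71, 92]
insert 103:
  append 103 at index 4 → [62, 74, 71, 92, 103] (no swap needed)
extract-min → returns 62:
  remove root 62; move last element 103 to root → [103, 74, 71, 92]
  103 vs smaller child 71 at index 2, swap → [71, 74, 103, 92]
insert 5:
  append 5 at index 4 → [71, 74, 103, 92, 5]
  5 < parent 74 at index 1, swap → [71, 5, 103, 92, 74]
  5 < parent 71 at index 0, swap → [5, 71, 103, 92, 74]
insert 56:
  append 56 at index 5 → [5, 71, 103, 92, 74, 56]
  56 < parent 103 at index 2, swap → [5, 71, 56, 92, 74, 103]
insert 90:
  append 90 at index 6 → [5, 71, 56, 92, 74, 103, 90] (no swap needed)

[5, 71, 56, 92, 74, 103, 90]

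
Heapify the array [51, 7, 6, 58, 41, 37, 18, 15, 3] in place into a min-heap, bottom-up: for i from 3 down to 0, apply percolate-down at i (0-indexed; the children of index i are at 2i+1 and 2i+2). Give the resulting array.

[3, 7, 6, 15, 41, 37, 18, 51, 58]

sift down from index 3:
  58 vs smaller child 3 at index 8, swap → [51, 7, 6, 3, 41, 37, 18, 15, 58]
sift down from index 2: already satisfies heap property
sift down from index 1:
  7 vs smaller child 3 at index 3, swap → [51, 3, 6, 7, 41, 37, 18, 15, 58]
sift down from index 0:
  51 vs smaller child 3 at index 1, swap → [3, 51, 6, 7, 41, 37, 18, 15, 58]
  51 vs smaller child 7 at index 3, swap → [3, 7, 6, 51, 41, 37, 18, 15, 58]
  51 vs smaller child 15 at index 7, swap → [3, 7, 6, 15, 41, 37, 18, 51, 58]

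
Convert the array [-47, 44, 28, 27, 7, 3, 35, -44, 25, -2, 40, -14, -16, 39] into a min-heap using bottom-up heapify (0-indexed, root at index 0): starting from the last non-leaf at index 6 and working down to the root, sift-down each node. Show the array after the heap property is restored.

sift down from index 6: already satisfies heap property
sift down from index 5:
  3 vs smaller child -16 at index 12, swap → [-47, 44, 28, 27, 7, -16, 35, -44, 25, -2, 40, -14, 3, 39]
sift down from index 4:
  7 vs smaller child -2 at index 9, swap → [-47, 44, 28, 27, -2, -16, 35, -44, 25, 7, 40, -14, 3, 39]
sift down from index 3:
  27 vs smaller child -44 at index 7, swap → [-47, 44, 28, -44, -2, -16, 35, 27, 25, 7, 40, -14, 3, 39]
sift down from index 2:
  28 vs smaller child -16 at index 5, swap → [-47, 44, -16, -44, -2, 28, 35, 27, 25, 7, 40, -14, 3, 39]
  28 vs smaller child -14 at index 11, swap → [-47, 44, -16, -44, -2, -14, 35, 27, 25, 7, 40, 28, 3, 39]
sift down from index 1:
  44 vs smaller child -44 at index 3, swap → [-47, -44, -16, 44, -2, -14, 35, 27, 25, 7, 40, 28, 3, 39]
  44 vs smaller child 25 at index 8, swap → [-47, -44, -16, 25, -2, -14, 35, 27, 44, 7, 40, 28, 3, 39]
sift down from index 0: already satisfies heap property

[-47, -44, -16, 25, -2, -14, 35, 27, 44, 7, 40, 28, 3, 39]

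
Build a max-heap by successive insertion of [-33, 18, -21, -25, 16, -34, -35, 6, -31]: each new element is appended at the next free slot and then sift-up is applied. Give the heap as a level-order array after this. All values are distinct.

[18, 16, -21, 6, -25, -34, -35, -33, -31]

Insert -33:
  append -33 at index 0 → [-33] (no swap needed)
Insert 18:
  append 18 at index 1 → [-33, 18]
  18 > parent -33 at index 0, swap → [18, -33]
Insert -21:
  append -21 at index 2 → [18, -33, -21] (no swap needed)
Insert -25:
  append -25 at index 3 → [18, -33, -21, -25]
  -25 > parent -33 at index 1, swap → [18, -25, -21, -33]
Insert 16:
  append 16 at index 4 → [18, -25, -21, -33, 16]
  16 > parent -25 at index 1, swap → [18, 16, -21, -33, -25]
Insert -34:
  append -34 at index 5 → [18, 16, -21, -33, -25, -34] (no swap needed)
Insert -35:
  append -35 at index 6 → [18, 16, -21, -33, -25, -34, -35] (no swap needed)
Insert 6:
  append 6 at index 7 → [18, 16, -21, -33, -25, -34, -35, 6]
  6 > parent -33 at index 3, swap → [18, 16, -21, 6, -25, -34, -35, -33]
Insert -31:
  append -31 at index 8 → [18, 16, -21, 6, -25, -34, -35, -33, -31] (no swap needed)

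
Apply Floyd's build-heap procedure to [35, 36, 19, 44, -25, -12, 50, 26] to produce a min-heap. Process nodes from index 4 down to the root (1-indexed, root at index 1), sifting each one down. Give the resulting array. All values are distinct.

[-25, 26, -12, 35, 36, 19, 50, 44]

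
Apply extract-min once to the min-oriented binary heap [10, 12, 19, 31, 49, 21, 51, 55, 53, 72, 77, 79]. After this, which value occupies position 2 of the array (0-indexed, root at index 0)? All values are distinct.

remove root 10; move last element 79 to root → [79, 12, 19, 31, 49, 21, 51, 55, 53, 72, 77]
79 vs smaller child 12 at index 1, swap → [12, 79, 19, 31, 49, 21, 51, 55, 53, 72, 77]
79 vs smaller child 31 at index 3, swap → [12, 31, 19, 79, 49, 21, 51, 55, 53, 72, 77]
79 vs smaller child 53 at index 8, swap → [12, 31, 19, 53, 49, 21, 51, 55, 79, 72, 77]
resulting array: [12, 31, 19, 53, 49, 21, 51, 55, 79, 72, 77]

19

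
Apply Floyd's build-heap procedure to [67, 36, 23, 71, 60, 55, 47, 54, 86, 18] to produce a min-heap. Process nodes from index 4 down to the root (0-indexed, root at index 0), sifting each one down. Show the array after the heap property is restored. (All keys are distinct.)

sift down from index 4:
  60 vs only child 18 at index 9, swap → [67, 36, 23, 71, 18, 55, 47, 54, 86, 60]
sift down from index 3:
  71 vs smaller child 54 at index 7, swap → [67, 36, 23, 54, 18, 55, 47, 71, 86, 60]
sift down from index 2: already satisfies heap property
sift down from index 1:
  36 vs smaller child 18 at index 4, swap → [67, 18, 23, 54, 36, 55, 47, 71, 86, 60]
sift down from index 0:
  67 vs smaller child 18 at index 1, swap → [18, 67, 23, 54, 36, 55, 47, 71, 86, 60]
  67 vs smaller child 36 at index 4, swap → [18, 36, 23, 54, 67, 55, 47, 71, 86, 60]
  67 vs only child 60 at index 9, swap → [18, 36, 23, 54, 60, 55, 47, 71, 86, 67]

[18, 36, 23, 54, 60, 55, 47, 71, 86, 67]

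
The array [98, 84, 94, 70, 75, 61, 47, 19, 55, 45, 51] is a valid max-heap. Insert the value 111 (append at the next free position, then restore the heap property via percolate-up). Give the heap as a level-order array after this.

append 111 at index 11 → [98, 84, 94, 70, 75, 61, 47, 19, 55, 45, 51, 111]
111 > parent 61 at index 5, swap → [98, 84, 94, 70, 75, 111, 47, 19, 55, 45, 51, 61]
111 > parent 94 at index 2, swap → [98, 84, 111, 70, 75, 94, 47, 19, 55, 45, 51, 61]
111 > parent 98 at index 0, swap → [111, 84, 98, 70, 75, 94, 47, 19, 55, 45, 51, 61]

[111, 84, 98, 70, 75, 94, 47, 19, 55, 45, 51, 61]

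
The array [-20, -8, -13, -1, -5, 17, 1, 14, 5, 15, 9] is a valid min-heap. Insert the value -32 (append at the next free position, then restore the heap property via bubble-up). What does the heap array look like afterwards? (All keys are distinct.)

[-32, -8, -20, -1, -5, -13, 1, 14, 5, 15, 9, 17]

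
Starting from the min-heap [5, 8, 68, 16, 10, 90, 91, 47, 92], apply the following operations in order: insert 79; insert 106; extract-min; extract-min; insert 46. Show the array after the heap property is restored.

[10, 16, 68, 47, 46, 90, 91, 106, 92, 79]

insert 79:
  append 79 at index 9 → [5, 8, 68, 16, 10, 90, 91, 47, 92, 79] (no swap needed)
insert 106:
  append 106 at index 10 → [5, 8, 68, 16, 10, 90, 91, 47, 92, 79, 106] (no swap needed)
extract-min → returns 5:
  remove root 5; move last element 106 to root → [106, 8, 68, 16, 10, 90, 91, 47, 92, 79]
  106 vs smaller child 8 at index 1, swap → [8, 106, 68, 16, 10, 90, 91, 47, 92, 79]
  106 vs smaller child 10 at index 4, swap → [8, 10, 68, 16, 106, 90, 91, 47, 92, 79]
  106 vs only child 79 at index 9, swap → [8, 10, 68, 16, 79, 90, 91, 47, 92, 106]
extract-min → returns 8:
  remove root 8; move last element 106 to root → [106, 10, 68, 16, 79, 90, 91, 47, 92]
  106 vs smaller child 10 at index 1, swap → [10, 106, 68, 16, 79, 90, 91, 47, 92]
  106 vs smaller child 16 at index 3, swap → [10, 16, 68, 106, 79, 90, 91, 47, 92]
  106 vs smaller child 47 at index 7, swap → [10, 16, 68, 47, 79, 90, 91, 106, 92]
insert 46:
  append 46 at index 9 → [10, 16, 68, 47, 79, 90, 91, 106, 92, 46]
  46 < parent 79 at index 4, swap → [10, 16, 68, 47, 46, 90, 91, 106, 92, 79]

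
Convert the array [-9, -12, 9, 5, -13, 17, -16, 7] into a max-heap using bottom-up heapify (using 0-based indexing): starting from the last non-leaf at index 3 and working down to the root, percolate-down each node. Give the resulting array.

[17, 7, 9, 5, -13, -9, -16, -12]

sift down from index 3:
  5 vs only child 7 at index 7, swap → [-9, -12, 9, 7, -13, 17, -16, 5]
sift down from index 2:
  9 vs larger child 17 at index 5, swap → [-9, -12, 17, 7, -13, 9, -16, 5]
sift down from index 1:
  -12 vs larger child 7 at index 3, swap → [-9, 7, 17, -12, -13, 9, -16, 5]
  -12 vs only child 5 at index 7, swap → [-9, 7, 17, 5, -13, 9, -16, -12]
sift down from index 0:
  -9 vs larger child 17 at index 2, swap → [17, 7, -9, 5, -13, 9, -16, -12]
  -9 vs larger child 9 at index 5, swap → [17, 7, 9, 5, -13, -9, -16, -12]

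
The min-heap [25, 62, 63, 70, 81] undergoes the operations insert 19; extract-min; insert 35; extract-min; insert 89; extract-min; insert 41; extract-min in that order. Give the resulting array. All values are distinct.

[62, 70, 63, 89, 81]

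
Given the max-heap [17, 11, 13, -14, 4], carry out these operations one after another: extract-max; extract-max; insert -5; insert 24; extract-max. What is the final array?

extract-max → returns 17:
  remove root 17; move last element 4 to root → [4, 11, 13, -14]
  4 vs larger child 13 at index 2, swap → [13, 11, 4, -14]
extract-max → returns 13:
  remove root 13; move last element -14 to root → [-14, 11, 4]
  -14 vs larger child 11 at index 1, swap → [11, -14, 4]
insert -5:
  append -5 at index 3 → [11, -14, 4, -5]
  -5 > parent -14 at index 1, swap → [11, -5, 4, -14]
insert 24:
  append 24 at index 4 → [11, -5, 4, -14, 24]
  24 > parent -5 at index 1, swap → [11, 24, 4, -14, -5]
  24 > parent 11 at index 0, swap → [24, 11, 4, -14, -5]
extract-max → returns 24:
  remove root 24; move last element -5 to root → [-5, 11, 4, -14]
  -5 vs larger child 11 at index 1, swap → [11, -5, 4, -14]

[11, -5, 4, -14]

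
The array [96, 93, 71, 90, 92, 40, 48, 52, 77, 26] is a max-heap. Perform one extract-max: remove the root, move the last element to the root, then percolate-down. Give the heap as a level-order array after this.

[93, 92, 71, 90, 26, 40, 48, 52, 77]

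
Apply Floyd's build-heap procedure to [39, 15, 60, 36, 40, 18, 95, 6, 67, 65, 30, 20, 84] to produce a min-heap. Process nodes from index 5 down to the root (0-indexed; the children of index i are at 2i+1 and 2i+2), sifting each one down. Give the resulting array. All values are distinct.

sift down from index 5: already satisfies heap property
sift down from index 4:
  40 vs smaller child 30 at index 10, swap → [39, 15, 60, 36, 30, 18, 95, 6, 67, 65, 40, 20, 84]
sift down from index 3:
  36 vs smaller child 6 at index 7, swap → [39, 15, 60, 6, 30, 18, 95, 36, 67, 65, 40, 20, 84]
sift down from index 2:
  60 vs smaller child 18 at index 5, swap → [39, 15, 18, 6, 30, 60, 95, 36, 67, 65, 40, 20, 84]
  60 vs smaller child 20 at index 11, swap → [39, 15, 18, 6, 30, 20, 95, 36, 67, 65, 40, 60, 84]
sift down from index 1:
  15 vs smaller child 6 at index 3, swap → [39, 6, 18, 15, 30, 20, 95, 36, 67, 65, 40, 60, 84]
sift down from index 0:
  39 vs smaller child 6 at index 1, swap → [6, 39, 18, 15, 30, 20, 95, 36, 67, 65, 40, 60, 84]
  39 vs smaller child 15 at index 3, swap → [6, 15, 18, 39, 30, 20, 95, 36, 67, 65, 40, 60, 84]
  39 vs smaller child 36 at index 7, swap → [6, 15, 18, 36, 30, 20, 95, 39, 67, 65, 40, 60, 84]

[6, 15, 18, 36, 30, 20, 95, 39, 67, 65, 40, 60, 84]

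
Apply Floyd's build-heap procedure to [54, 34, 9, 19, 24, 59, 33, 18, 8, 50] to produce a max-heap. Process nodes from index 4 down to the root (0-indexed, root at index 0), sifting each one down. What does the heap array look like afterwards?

[59, 50, 54, 19, 34, 9, 33, 18, 8, 24]

sift down from index 4:
  24 vs only child 50 at index 9, swap → [54, 34, 9, 19, 50, 59, 33, 18, 8, 24]
sift down from index 3: already satisfies heap property
sift down from index 2:
  9 vs larger child 59 at index 5, swap → [54, 34, 59, 19, 50, 9, 33, 18, 8, 24]
sift down from index 1:
  34 vs larger child 50 at index 4, swap → [54, 50, 59, 19, 34, 9, 33, 18, 8, 24]
sift down from index 0:
  54 vs larger child 59 at index 2, swap → [59, 50, 54, 19, 34, 9, 33, 18, 8, 24]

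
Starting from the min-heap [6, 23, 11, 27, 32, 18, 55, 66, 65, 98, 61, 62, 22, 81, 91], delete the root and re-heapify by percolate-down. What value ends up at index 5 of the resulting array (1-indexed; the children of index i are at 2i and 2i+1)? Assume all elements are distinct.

remove root 6; move last element 91 to root → [91, 23, 11, 27, 32, 18, 55, 66, 65, 98, 61, 62, 22, 81]
91 vs smaller child 11 at index 3, swap → [11, 23, 91, 27, 32, 18, 55, 66, 65, 98, 61, 62, 22, 81]
91 vs smaller child 18 at index 6, swap → [11, 23, 18, 27, 32, 91, 55, 66, 65, 98, 61, 62, 22, 81]
91 vs smaller child 22 at index 13, swap → [11, 23, 18, 27, 32, 22, 55, 66, 65, 98, 61, 62, 91, 81]
resulting array: [11, 23, 18, 27, 32, 22, 55, 66, 65, 98, 61, 62, 91, 81]

32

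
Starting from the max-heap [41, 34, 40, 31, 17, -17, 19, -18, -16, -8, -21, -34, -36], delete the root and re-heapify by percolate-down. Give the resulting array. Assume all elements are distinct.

remove root 41; move last element -36 to root → [-36, 34, 40, 31, 17, -17, 19, -18, -16, -8, -21, -34]
-36 vs larger child 40 at index 2, swap → [40, 34, -36, 31, 17, -17, 19, -18, -16, -8, -21, -34]
-36 vs larger child 19 at index 6, swap → [40, 34, 19, 31, 17, -17, -36, -18, -16, -8, -21, -34]

[40, 34, 19, 31, 17, -17, -36, -18, -16, -8, -21, -34]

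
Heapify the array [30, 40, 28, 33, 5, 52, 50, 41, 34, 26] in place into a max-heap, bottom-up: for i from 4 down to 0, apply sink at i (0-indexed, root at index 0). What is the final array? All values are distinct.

sift down from index 4:
  5 vs only child 26 at index 9, swap → [30, 40, 28, 33, 26, 52, 50, 41, 34, 5]
sift down from index 3:
  33 vs larger child 41 at index 7, swap → [30, 40, 28, 41, 26, 52, 50, 33, 34, 5]
sift down from index 2:
  28 vs larger child 52 at index 5, swap → [30, 40, 52, 41, 26, 28, 50, 33, 34, 5]
sift down from index 1:
  40 vs larger child 41 at index 3, swap → [30, 41, 52, 40, 26, 28, 50, 33, 34, 5]
sift down from index 0:
  30 vs larger child 52 at index 2, swap → [52, 41, 30, 40, 26, 28, 50, 33, 34, 5]
  30 vs larger child 50 at index 6, swap → [52, 41, 50, 40, 26, 28, 30, 33, 34, 5]

[52, 41, 50, 40, 26, 28, 30, 33, 34, 5]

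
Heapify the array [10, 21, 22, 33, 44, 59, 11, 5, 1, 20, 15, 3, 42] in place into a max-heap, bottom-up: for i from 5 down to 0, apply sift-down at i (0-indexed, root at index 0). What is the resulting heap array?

sift down from index 5: already satisfies heap property
sift down from index 4: already satisfies heap property
sift down from index 3: already satisfies heap property
sift down from index 2:
  22 vs larger child 59 at index 5, swap → [10, 21, 59, 33, 44, 22, 11, 5, 1, 20, 15, 3, 42]
  22 vs larger child 42 at index 12, swap → [10, 21, 59, 33, 44, 42, 11, 5, 1, 20, 15, 3, 22]
sift down from index 1:
  21 vs larger child 44 at index 4, swap → [10, 44, 59, 33, 21, 42, 11, 5, 1, 20, 15, 3, 22]
sift down from index 0:
  10 vs larger child 59 at index 2, swap → [59, 44, 10, 33, 21, 42, 11, 5, 1, 20, 15, 3, 22]
  10 vs larger child 42 at index 5, swap → [59, 44, 42, 33, 21, 10, 11, 5, 1, 20, 15, 3, 22]
  10 vs larger child 22 at index 12, swap → [59, 44, 42, 33, 21, 22, 11, 5, 1, 20, 15, 3, 10]

[59, 44, 42, 33, 21, 22, 11, 5, 1, 20, 15, 3, 10]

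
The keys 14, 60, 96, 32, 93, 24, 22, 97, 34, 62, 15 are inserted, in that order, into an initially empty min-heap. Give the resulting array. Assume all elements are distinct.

Insert 14:
  append 14 at index 0 → [14] (no swap needed)
Insert 60:
  append 60 at index 1 → [14, 60] (no swap needed)
Insert 96:
  append 96 at index 2 → [14, 60, 96] (no swap needed)
Insert 32:
  append 32 at index 3 → [14, 60, 96, 32]
  32 < parent 60 at index 1, swap → [14, 32, 96, 60]
Insert 93:
  append 93 at index 4 → [14, 32, 96, 60, 93] (no swap needed)
Insert 24:
  append 24 at index 5 → [14, 32, 96, 60, 93, 24]
  24 < parent 96 at index 2, swap → [14, 32, 24, 60, 93, 96]
Insert 22:
  append 22 at index 6 → [14, 32, 24, 60, 93, 96, 22]
  22 < parent 24 at index 2, swap → [14, 32, 22, 60, 93, 96, 24]
Insert 97:
  append 97 at index 7 → [14, 32, 22, 60, 93, 96, 24, 97] (no swap needed)
Insert 34:
  append 34 at index 8 → [14, 32, 22, 60, 93, 96, 24, 97, 34]
  34 < parent 60 at index 3, swap → [14, 32, 22, 34, 93, 96, 24, 97, 60]
Insert 62:
  append 62 at index 9 → [14, 32, 22, 34, 93, 96, 24, 97, 60, 62]
  62 < parent 93 at index 4, swap → [14, 32, 22, 34, 62, 96, 24, 97, 60, 93]
Insert 15:
  append 15 at index 10 → [14, 32, 22, 34, 62, 96, 24, 97, 60, 93, 15]
  15 < parent 62 at index 4, swap → [14, 32, 22, 34, 15, 96, 24, 97, 60, 93, 62]
  15 < parent 32 at index 1, swap → [14, 15, 22, 34, 32, 96, 24, 97, 60, 93, 62]

[14, 15, 22, 34, 32, 96, 24, 97, 60, 93, 62]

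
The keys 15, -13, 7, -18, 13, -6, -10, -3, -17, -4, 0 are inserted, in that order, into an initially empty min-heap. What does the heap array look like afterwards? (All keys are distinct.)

Insert 15:
  append 15 at index 0 → [15] (no swap needed)
Insert -13:
  append -13 at index 1 → [15, -13]
  -13 < parent 15 at index 0, swap → [-13, 15]
Insert 7:
  append 7 at index 2 → [-13, 15, 7] (no swap needed)
Insert -18:
  append -18 at index 3 → [-13, 15, 7, -18]
  -18 < parent 15 at index 1, swap → [-13, -18, 7, 15]
  -18 < parent -13 at index 0, swap → [-18, -13, 7, 15]
Insert 13:
  append 13 at index 4 → [-18, -13, 7, 15, 13] (no swap needed)
Insert -6:
  append -6 at index 5 → [-18, -13, 7, 15, 13, -6]
  -6 < parent 7 at index 2, swap → [-18, -13, -6, 15, 13, 7]
Insert -10:
  append -10 at index 6 → [-18, -13, -6, 15, 13, 7, -10]
  -10 < parent -6 at index 2, swap → [-18, -13, -10, 15, 13, 7, -6]
Insert -3:
  append -3 at index 7 → [-18, -13, -10, 15, 13, 7, -6, -3]
  -3 < parent 15 at index 3, swap → [-18, -13, -10, -3, 13, 7, -6, 15]
Insert -17:
  append -17 at index 8 → [-18, -13, -10, -3, 13, 7, -6, 15, -17]
  -17 < parent -3 at index 3, swap → [-18, -13, -10, -17, 13, 7, -6, 15, -3]
  -17 < parent -13 at index 1, swap → [-18, -17, -10, -13, 13, 7, -6, 15, -3]
Insert -4:
  append -4 at index 9 → [-18, -17, -10, -13, 13, 7, -6, 15, -3, -4]
  -4 < parent 13 at index 4, swap → [-18, -17, -10, -13, -4, 7, -6, 15, -3, 13]
Insert 0:
  append 0 at index 10 → [-18, -17, -10, -13, -4, 7, -6, 15, -3, 13, 0] (no swap needed)

[-18, -17, -10, -13, -4, 7, -6, 15, -3, 13, 0]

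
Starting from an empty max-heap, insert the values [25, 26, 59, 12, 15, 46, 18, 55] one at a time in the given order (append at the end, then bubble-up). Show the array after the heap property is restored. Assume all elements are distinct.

[59, 55, 46, 25, 15, 26, 18, 12]

Insert 25:
  append 25 at index 0 → [25] (no swap needed)
Insert 26:
  append 26 at index 1 → [25, 26]
  26 > parent 25 at index 0, swap → [26, 25]
Insert 59:
  append 59 at index 2 → [26, 25, 59]
  59 > parent 26 at index 0, swap → [59, 25, 26]
Insert 12:
  append 12 at index 3 → [59, 25, 26, 12] (no swap needed)
Insert 15:
  append 15 at index 4 → [59, 25, 26, 12, 15] (no swap needed)
Insert 46:
  append 46 at index 5 → [59, 25, 26, 12, 15, 46]
  46 > parent 26 at index 2, swap → [59, 25, 46, 12, 15, 26]
Insert 18:
  append 18 at index 6 → [59, 25, 46, 12, 15, 26, 18] (no swap needed)
Insert 55:
  append 55 at index 7 → [59, 25, 46, 12, 15, 26, 18, 55]
  55 > parent 12 at index 3, swap → [59, 25, 46, 55, 15, 26, 18, 12]
  55 > parent 25 at index 1, swap → [59, 55, 46, 25, 15, 26, 18, 12]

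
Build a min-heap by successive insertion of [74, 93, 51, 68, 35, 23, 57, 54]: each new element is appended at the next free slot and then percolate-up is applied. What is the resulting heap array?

[23, 51, 35, 54, 68, 74, 57, 93]

Insert 74:
  append 74 at index 0 → [74] (no swap needed)
Insert 93:
  append 93 at index 1 → [74, 93] (no swap needed)
Insert 51:
  append 51 at index 2 → [74, 93, 51]
  51 < parent 74 at index 0, swap → [51, 93, 74]
Insert 68:
  append 68 at index 3 → [51, 93, 74, 68]
  68 < parent 93 at index 1, swap → [51, 68, 74, 93]
Insert 35:
  append 35 at index 4 → [51, 68, 74, 93, 35]
  35 < parent 68 at index 1, swap → [51, 35, 74, 93, 68]
  35 < parent 51 at index 0, swap → [35, 51, 74, 93, 68]
Insert 23:
  append 23 at index 5 → [35, 51, 74, 93, 68, 23]
  23 < parent 74 at index 2, swap → [35, 51, 23, 93, 68, 74]
  23 < parent 35 at index 0, swap → [23, 51, 35, 93, 68, 74]
Insert 57:
  append 57 at index 6 → [23, 51, 35, 93, 68, 74, 57] (no swap needed)
Insert 54:
  append 54 at index 7 → [23, 51, 35, 93, 68, 74, 57, 54]
  54 < parent 93 at index 3, swap → [23, 51, 35, 54, 68, 74, 57, 93]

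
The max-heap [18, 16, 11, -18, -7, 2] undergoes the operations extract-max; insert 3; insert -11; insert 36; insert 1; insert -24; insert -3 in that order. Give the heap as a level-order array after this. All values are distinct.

[36, 16, 11, 2, -3, 3, -11, -18, 1, -24, -7]

extract-max → returns 18:
  remove root 18; move last element 2 to root → [2, 16, 11, -18, -7]
  2 vs larger child 16 at index 1, swap → [16, 2, 11, -18, -7]
insert 3:
  append 3 at index 5 → [16, 2, 11, -18, -7, 3] (no swap needed)
insert -11:
  append -11 at index 6 → [16, 2, 11, -18, -7, 3, -11] (no swap needed)
insert 36:
  append 36 at index 7 → [16, 2, 11, -18, -7, 3, -11, 36]
  36 > parent -18 at index 3, swap → [16, 2, 11, 36, -7, 3, -11, -18]
  36 > parent 2 at index 1, swap → [16, 36, 11, 2, -7, 3, -11, -18]
  36 > parent 16 at index 0, swap → [36, 16, 11, 2, -7, 3, -11, -18]
insert 1:
  append 1 at index 8 → [36, 16, 11, 2, -7, 3, -11, -18, 1] (no swap needed)
insert -24:
  append -24 at index 9 → [36, 16, 11, 2, -7, 3, -11, -18, 1, -24] (no swap needed)
insert -3:
  append -3 at index 10 → [36, 16, 11, 2, -7, 3, -11, -18, 1, -24, -3]
  -3 > parent -7 at index 4, swap → [36, 16, 11, 2, -3, 3, -11, -18, 1, -24, -7]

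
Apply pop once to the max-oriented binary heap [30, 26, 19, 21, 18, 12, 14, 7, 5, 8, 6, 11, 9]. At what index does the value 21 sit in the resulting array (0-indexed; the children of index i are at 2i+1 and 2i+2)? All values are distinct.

remove root 30; move last element 9 to root → [9, 26, 19, 21, 18, 12, 14, 7, 5, 8, 6, 11]
9 vs larger child 26 at index 1, swap → [26, 9, 19, 21, 18, 12, 14, 7, 5, 8, 6, 11]
9 vs larger child 21 at index 3, swap → [26, 21, 19, 9, 18, 12, 14, 7, 5, 8, 6, 11]
resulting array: [26, 21, 19, 9, 18, 12, 14, 7, 5, 8, 6, 11]

1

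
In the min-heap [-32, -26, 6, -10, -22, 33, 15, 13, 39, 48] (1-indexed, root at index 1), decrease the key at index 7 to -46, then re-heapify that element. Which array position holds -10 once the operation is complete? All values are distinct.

set index 7 from 15 to -46 → [-32, -26, 6, -10, -22, 33, -46, 13, 39, 48]
-46 < parent 6 at index 3, swap → [-32, -26, -46, -10, -22, 33, 6, 13, 39, 48]
-46 < parent -32 at index 1, swap → [-46, -26, -32, -10, -22, 33, 6, 13, 39, 48]
resulting array: [-46, -26, -32, -10, -22, 33, 6, 13, 39, 48]

4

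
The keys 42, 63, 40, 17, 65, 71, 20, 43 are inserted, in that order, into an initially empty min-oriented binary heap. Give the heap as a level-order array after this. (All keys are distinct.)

Insert 42:
  append 42 at index 0 → [42] (no swap needed)
Insert 63:
  append 63 at index 1 → [42, 63] (no swap needed)
Insert 40:
  append 40 at index 2 → [42, 63, 40]
  40 < parent 42 at index 0, swap → [40, 63, 42]
Insert 17:
  append 17 at index 3 → [40, 63, 42, 17]
  17 < parent 63 at index 1, swap → [40, 17, 42, 63]
  17 < parent 40 at index 0, swap → [17, 40, 42, 63]
Insert 65:
  append 65 at index 4 → [17, 40, 42, 63, 65] (no swap needed)
Insert 71:
  append 71 at index 5 → [17, 40, 42, 63, 65, 71] (no swap needed)
Insert 20:
  append 20 at index 6 → [17, 40, 42, 63, 65, 71, 20]
  20 < parent 42 at index 2, swap → [17, 40, 20, 63, 65, 71, 42]
Insert 43:
  append 43 at index 7 → [17, 40, 20, 63, 65, 71, 42, 43]
  43 < parent 63 at index 3, swap → [17, 40, 20, 43, 65, 71, 42, 63]

[17, 40, 20, 43, 65, 71, 42, 63]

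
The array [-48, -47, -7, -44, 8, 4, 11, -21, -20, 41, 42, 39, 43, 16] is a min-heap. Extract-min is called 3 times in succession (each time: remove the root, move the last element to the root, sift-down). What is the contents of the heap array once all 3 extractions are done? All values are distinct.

extract-min #1 returns -48:
  remove root -48; move last element 16 to root → [16, -47, -7, -44, 8, 4, 11, -21, -20, 41, 42, 39, 43]
  16 vs smaller child -47 at index 1, swap → [-47, 16, -7, -44, 8, 4, 11, -21, -20, 41, 42, 39, 43]
  16 vs smaller child -44 at index 3, swap → [-47, -44, -7, 16, 8, 4, 11, -21, -20, 41, 42, 39, 43]
  16 vs smaller child -21 at index 7, swap → [-47, -44, -7, -21, 8, 4, 11, 16, -20, 41, 42, 39, 43]
extract-min #2 returns -47:
  remove root -47; move last element 43 to root → [43, -44, -7, -21, 8, 4, 11, 16, -20, 41, 42, 39]
  43 vs smaller child -44 at index 1, swap → [-44, 43, -7, -21, 8, 4, 11, 16, -20, 41, 42, 39]
  43 vs smaller child -21 at index 3, swap → [-44, -21, -7, 43, 8, 4, 11, 16, -20, 41, 42, 39]
  43 vs smaller child -20 at index 8, swap → [-44, -21, -7, -20, 8, 4, 11, 16, 43, 41, 42, 39]
extract-min #3 returns -44:
  remove root -44; move last element 39 to root → [39, -21, -7, -20, 8, 4, 11, 16, 43, 41, 42]
  39 vs smaller child -21 at index 1, swap → [-21, 39, -7, -20, 8, 4, 11, 16, 43, 41, 42]
  39 vs smaller child -20 at index 3, swap → [-21, -20, -7, 39, 8, 4, 11, 16, 43, 41, 42]
  39 vs smaller child 16 at index 7, swap → [-21, -20, -7, 16, 8, 4, 11, 39, 43, 41, 42]

[-21, -20, -7, 16, 8, 4, 11, 39, 43, 41, 42]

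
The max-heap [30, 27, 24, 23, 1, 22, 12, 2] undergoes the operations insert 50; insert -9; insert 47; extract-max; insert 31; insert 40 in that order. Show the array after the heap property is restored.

[47, 31, 40, 27, 30, 24, 12, 2, 23, -9, 1, 22]

insert 50:
  append 50 at index 8 → [30, 27, 24, 23, 1, 22, 12, 2, 50]
  50 > parent 23 at index 3, swap → [30, 27, 24, 50, 1, 22, 12, 2, 23]
  50 > parent 27 at index 1, swap → [30, 50, 24, 27, 1, 22, 12, 2, 23]
  50 > parent 30 at index 0, swap → [50, 30, 24, 27, 1, 22, 12, 2, 23]
insert -9:
  append -9 at index 9 → [50, 30, 24, 27, 1, 22, 12, 2, 23, -9] (no swap needed)
insert 47:
  append 47 at index 10 → [50, 30, 24, 27, 1, 22, 12, 2, 23, -9, 47]
  47 > parent 1 at index 4, swap → [50, 30, 24, 27, 47, 22, 12, 2, 23, -9, 1]
  47 > parent 30 at index 1, swap → [50, 47, 24, 27, 30, 22, 12, 2, 23, -9, 1]
extract-max → returns 50:
  remove root 50; move last element 1 to root → [1, 47, 24, 27, 30, 22, 12, 2, 23, -9]
  1 vs larger child 47 at index 1, swap → [47, 1, 24, 27, 30, 22, 12, 2, 23, -9]
  1 vs larger child 30 at index 4, swap → [47, 30, 24, 27, 1, 22, 12, 2, 23, -9]
insert 31:
  append 31 at index 10 → [47, 30, 24, 27, 1, 22, 12, 2, 23, -9, 31]
  31 > parent 1 at index 4, swap → [47, 30, 24, 27, 31, 22, 12, 2, 23, -9, 1]
  31 > parent 30 at index 1, swap → [47, 31, 24, 27, 30, 22, 12, 2, 23, -9, 1]
insert 40:
  append 40 at index 11 → [47, 31, 24, 27, 30, 22, 12, 2, 23, -9, 1, 40]
  40 > parent 22 at index 5, swap → [47, 31, 24, 27, 30, 40, 12, 2, 23, -9, 1, 22]
  40 > parent 24 at index 2, swap → [47, 31, 40, 27, 30, 24, 12, 2, 23, -9, 1, 22]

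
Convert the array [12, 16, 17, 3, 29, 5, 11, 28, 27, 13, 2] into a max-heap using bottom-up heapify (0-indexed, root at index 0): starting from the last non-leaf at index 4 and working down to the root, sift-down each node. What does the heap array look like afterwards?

[29, 28, 17, 27, 16, 5, 11, 3, 12, 13, 2]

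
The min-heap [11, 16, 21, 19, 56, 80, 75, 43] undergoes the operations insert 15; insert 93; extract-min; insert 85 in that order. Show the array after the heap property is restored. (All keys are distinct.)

insert 15:
  append 15 at index 8 → [11, 16, 21, 19, 56, 80, 75, 43, 15]
  15 < parent 19 at index 3, swap → [11, 16, 21, 15, 56, 80, 75, 43, 19]
  15 < parent 16 at index 1, swap → [11, 15, 21, 16, 56, 80, 75, 43, 19]
insert 93:
  append 93 at index 9 → [11, 15, 21, 16, 56, 80, 75, 43, 19, 93] (no swap needed)
extract-min → returns 11:
  remove root 11; move last element 93 to root → [93, 15, 21, 16, 56, 80, 75, 43, 19]
  93 vs smaller child 15 at index 1, swap → [15, 93, 21, 16, 56, 80, 75, 43, 19]
  93 vs smaller child 16 at index 3, swap → [15, 16, 21, 93, 56, 80, 75, 43, 19]
  93 vs smaller child 19 at index 8, swap → [15, 16, 21, 19, 56, 80, 75, 43, 93]
insert 85:
  append 85 at index 9 → [15, 16, 21, 19, 56, 80, 75, 43, 93, 85] (no swap needed)

[15, 16, 21, 19, 56, 80, 75, 43, 93, 85]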